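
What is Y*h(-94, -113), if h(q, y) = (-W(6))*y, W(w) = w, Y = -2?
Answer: -1356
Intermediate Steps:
h(q, y) = -6*y (h(q, y) = (-1*6)*y = -6*y)
Y*h(-94, -113) = -(-12)*(-113) = -2*678 = -1356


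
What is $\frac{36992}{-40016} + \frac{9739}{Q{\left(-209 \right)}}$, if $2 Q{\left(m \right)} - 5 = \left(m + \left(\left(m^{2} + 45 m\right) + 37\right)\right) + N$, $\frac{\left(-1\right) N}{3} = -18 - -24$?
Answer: $- \frac{30103914}{85261591} \approx -0.35308$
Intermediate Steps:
$N = -18$ ($N = - 3 \left(-18 - -24\right) = - 3 \left(-18 + 24\right) = \left(-3\right) 6 = -18$)
$Q{\left(m \right)} = 12 + \frac{m^{2}}{2} + 23 m$ ($Q{\left(m \right)} = \frac{5}{2} + \frac{\left(m + \left(\left(m^{2} + 45 m\right) + 37\right)\right) - 18}{2} = \frac{5}{2} + \frac{\left(m + \left(37 + m^{2} + 45 m\right)\right) - 18}{2} = \frac{5}{2} + \frac{\left(37 + m^{2} + 46 m\right) - 18}{2} = \frac{5}{2} + \frac{19 + m^{2} + 46 m}{2} = \frac{5}{2} + \left(\frac{19}{2} + \frac{m^{2}}{2} + 23 m\right) = 12 + \frac{m^{2}}{2} + 23 m$)
$\frac{36992}{-40016} + \frac{9739}{Q{\left(-209 \right)}} = \frac{36992}{-40016} + \frac{9739}{12 + \frac{\left(-209\right)^{2}}{2} + 23 \left(-209\right)} = 36992 \left(- \frac{1}{40016}\right) + \frac{9739}{12 + \frac{1}{2} \cdot 43681 - 4807} = - \frac{2312}{2501} + \frac{9739}{12 + \frac{43681}{2} - 4807} = - \frac{2312}{2501} + \frac{9739}{\frac{34091}{2}} = - \frac{2312}{2501} + 9739 \cdot \frac{2}{34091} = - \frac{2312}{2501} + \frac{19478}{34091} = - \frac{30103914}{85261591}$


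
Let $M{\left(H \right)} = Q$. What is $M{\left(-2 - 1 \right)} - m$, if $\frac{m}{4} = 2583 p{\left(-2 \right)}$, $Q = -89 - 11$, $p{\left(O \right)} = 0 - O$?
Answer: $-20764$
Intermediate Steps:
$p{\left(O \right)} = - O$
$Q = -100$ ($Q = -89 - 11 = -100$)
$M{\left(H \right)} = -100$
$m = 20664$ ($m = 4 \cdot 2583 \left(\left(-1\right) \left(-2\right)\right) = 4 \cdot 2583 \cdot 2 = 4 \cdot 5166 = 20664$)
$M{\left(-2 - 1 \right)} - m = -100 - 20664 = -20764$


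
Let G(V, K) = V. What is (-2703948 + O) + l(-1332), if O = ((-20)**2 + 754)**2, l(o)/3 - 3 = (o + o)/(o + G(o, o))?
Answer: -1372220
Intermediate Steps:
l(o) = 12 (l(o) = 9 + 3*((o + o)/(o + o)) = 9 + 3*((2*o)/((2*o))) = 9 + 3*((2*o)*(1/(2*o))) = 9 + 3*1 = 9 + 3 = 12)
O = 1331716 (O = (400 + 754)**2 = 1154**2 = 1331716)
(-2703948 + O) + l(-1332) = (-2703948 + 1331716) + 12 = -1372232 + 12 = -1372220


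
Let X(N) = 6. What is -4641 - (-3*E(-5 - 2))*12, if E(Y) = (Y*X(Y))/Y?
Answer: -4425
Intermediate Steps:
E(Y) = 6 (E(Y) = (Y*6)/Y = (6*Y)/Y = 6)
-4641 - (-3*E(-5 - 2))*12 = -4641 - (-3*6)*12 = -4641 - (-18)*12 = -4641 - 1*(-216) = -4641 + 216 = -4425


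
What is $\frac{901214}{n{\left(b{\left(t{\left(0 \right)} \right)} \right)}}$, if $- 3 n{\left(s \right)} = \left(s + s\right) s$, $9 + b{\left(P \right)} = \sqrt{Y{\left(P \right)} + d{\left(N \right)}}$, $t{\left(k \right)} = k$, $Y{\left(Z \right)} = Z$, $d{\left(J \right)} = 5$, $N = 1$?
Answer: $- \frac{58128303}{2888} - \frac{12166389 \sqrt{5}}{2888} \approx -29548.0$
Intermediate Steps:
$b{\left(P \right)} = -9 + \sqrt{5 + P}$ ($b{\left(P \right)} = -9 + \sqrt{P + 5} = -9 + \sqrt{5 + P}$)
$n{\left(s \right)} = - \frac{2 s^{2}}{3}$ ($n{\left(s \right)} = - \frac{\left(s + s\right) s}{3} = - \frac{2 s s}{3} = - \frac{2 s^{2}}{3}$)
$\frac{901214}{n{\left(b{\left(t{\left(0 \right)} \right)} \right)}} = \frac{901214}{\left(- \frac{2}{3}\right) \left(-9 + \sqrt{5 + 0}\right)^{2}} = \frac{901214}{\left(- \frac{2}{3}\right) \left(-9 + \sqrt{5}\right)^{2}} = 901214 \left(- \frac{3}{2 \left(-9 + \sqrt{5}\right)^{2}}\right) = - \frac{1351821}{\left(-9 + \sqrt{5}\right)^{2}}$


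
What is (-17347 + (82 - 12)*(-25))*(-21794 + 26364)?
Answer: -87273290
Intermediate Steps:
(-17347 + (82 - 12)*(-25))*(-21794 + 26364) = (-17347 + 70*(-25))*4570 = (-17347 - 1750)*4570 = -19097*4570 = -87273290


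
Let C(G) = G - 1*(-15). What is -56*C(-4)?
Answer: -616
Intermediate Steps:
C(G) = 15 + G (C(G) = G + 15 = 15 + G)
-56*C(-4) = -56*(15 - 4) = -56*11 = -616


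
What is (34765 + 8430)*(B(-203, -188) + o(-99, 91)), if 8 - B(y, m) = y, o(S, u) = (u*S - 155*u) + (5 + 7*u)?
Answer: -961563895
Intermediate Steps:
o(S, u) = 5 - 148*u + S*u (o(S, u) = (S*u - 155*u) + (5 + 7*u) = (-155*u + S*u) + (5 + 7*u) = 5 - 148*u + S*u)
B(y, m) = 8 - y
(34765 + 8430)*(B(-203, -188) + o(-99, 91)) = (34765 + 8430)*((8 - 1*(-203)) + (5 - 148*91 - 99*91)) = 43195*((8 + 203) + (5 - 13468 - 9009)) = 43195*(211 - 22472) = 43195*(-22261) = -961563895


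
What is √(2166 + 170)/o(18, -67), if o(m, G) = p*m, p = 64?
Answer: √146/288 ≈ 0.041955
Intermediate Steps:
o(m, G) = 64*m
√(2166 + 170)/o(18, -67) = √(2166 + 170)/((64*18)) = √2336/1152 = (4*√146)*(1/1152) = √146/288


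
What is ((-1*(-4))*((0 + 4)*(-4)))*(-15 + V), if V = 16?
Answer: -64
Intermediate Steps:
((-1*(-4))*((0 + 4)*(-4)))*(-15 + V) = ((-1*(-4))*((0 + 4)*(-4)))*(-15 + 16) = (4*(4*(-4)))*1 = (4*(-16))*1 = -64*1 = -64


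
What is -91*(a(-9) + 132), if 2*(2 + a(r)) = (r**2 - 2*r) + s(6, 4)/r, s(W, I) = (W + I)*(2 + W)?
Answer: -286741/18 ≈ -15930.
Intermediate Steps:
s(W, I) = (2 + W)*(I + W) (s(W, I) = (I + W)*(2 + W) = (2 + W)*(I + W))
a(r) = -2 + r**2/2 - r + 40/r (a(r) = -2 + ((r**2 - 2*r) + (6**2 + 2*4 + 2*6 + 4*6)/r)/2 = -2 + ((r**2 - 2*r) + (36 + 8 + 12 + 24)/r)/2 = -2 + ((r**2 - 2*r) + 80/r)/2 = -2 + (r**2 - 2*r + 80/r)/2 = -2 + (r**2/2 - r + 40/r) = -2 + r**2/2 - r + 40/r)
-91*(a(-9) + 132) = -91*((-2 + (1/2)*(-9)**2 - 1*(-9) + 40/(-9)) + 132) = -91*((-2 + (1/2)*81 + 9 + 40*(-1/9)) + 132) = -91*((-2 + 81/2 + 9 - 40/9) + 132) = -91*(775/18 + 132) = -91*3151/18 = -286741/18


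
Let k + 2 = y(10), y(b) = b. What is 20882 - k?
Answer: 20874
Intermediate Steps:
k = 8 (k = -2 + 10 = 8)
20882 - k = 20882 - 1*8 = 20882 - 8 = 20874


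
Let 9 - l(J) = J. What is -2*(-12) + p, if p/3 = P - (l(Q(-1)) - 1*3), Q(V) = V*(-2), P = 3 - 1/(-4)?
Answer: 87/4 ≈ 21.750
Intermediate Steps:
P = 13/4 (P = 3 - 1*(-¼) = 3 + ¼ = 13/4 ≈ 3.2500)
Q(V) = -2*V
l(J) = 9 - J
p = -9/4 (p = 3*(13/4 - ((9 - (-2)*(-1)) - 1*3)) = 3*(13/4 - ((9 - 1*2) - 3)) = 3*(13/4 - ((9 - 2) - 3)) = 3*(13/4 - (7 - 3)) = 3*(13/4 - 1*4) = 3*(13/4 - 4) = 3*(-¾) = -9/4 ≈ -2.2500)
-2*(-12) + p = -2*(-12) - 9/4 = 24 - 9/4 = 87/4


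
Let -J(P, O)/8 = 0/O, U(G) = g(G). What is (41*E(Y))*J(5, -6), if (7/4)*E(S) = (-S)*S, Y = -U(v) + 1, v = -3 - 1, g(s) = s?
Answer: 0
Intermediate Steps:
v = -4
U(G) = G
J(P, O) = 0 (J(P, O) = -0/O = -8*0 = 0)
Y = 5 (Y = -1*(-4) + 1 = 4 + 1 = 5)
E(S) = -4*S**2/7 (E(S) = 4*((-S)*S)/7 = 4*(-S**2)/7 = -4*S**2/7)
(41*E(Y))*J(5, -6) = (41*(-4/7*5**2))*0 = (41*(-4/7*25))*0 = (41*(-100/7))*0 = -4100/7*0 = 0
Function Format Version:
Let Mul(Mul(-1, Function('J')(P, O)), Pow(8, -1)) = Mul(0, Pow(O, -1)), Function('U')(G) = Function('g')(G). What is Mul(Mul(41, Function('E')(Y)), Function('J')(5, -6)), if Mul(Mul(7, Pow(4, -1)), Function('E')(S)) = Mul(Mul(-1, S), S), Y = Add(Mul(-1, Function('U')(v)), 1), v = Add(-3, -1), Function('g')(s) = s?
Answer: 0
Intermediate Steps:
v = -4
Function('U')(G) = G
Function('J')(P, O) = 0 (Function('J')(P, O) = Mul(-8, Mul(0, Pow(O, -1))) = Mul(-8, 0) = 0)
Y = 5 (Y = Add(Mul(-1, -4), 1) = Add(4, 1) = 5)
Function('E')(S) = Mul(Rational(-4, 7), Pow(S, 2)) (Function('E')(S) = Mul(Rational(4, 7), Mul(Mul(-1, S), S)) = Mul(Rational(4, 7), Mul(-1, Pow(S, 2))) = Mul(Rational(-4, 7), Pow(S, 2)))
Mul(Mul(41, Function('E')(Y)), Function('J')(5, -6)) = Mul(Mul(41, Mul(Rational(-4, 7), Pow(5, 2))), 0) = Mul(Mul(41, Mul(Rational(-4, 7), 25)), 0) = Mul(Mul(41, Rational(-100, 7)), 0) = Mul(Rational(-4100, 7), 0) = 0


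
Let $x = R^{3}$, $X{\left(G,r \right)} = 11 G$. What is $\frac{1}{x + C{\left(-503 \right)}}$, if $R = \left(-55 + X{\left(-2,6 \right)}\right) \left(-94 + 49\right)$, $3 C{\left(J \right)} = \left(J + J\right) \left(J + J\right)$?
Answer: $\frac{3}{124805720911} \approx 2.4037 \cdot 10^{-11}$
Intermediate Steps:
$C{\left(J \right)} = \frac{4 J^{2}}{3}$ ($C{\left(J \right)} = \frac{\left(J + J\right) \left(J + J\right)}{3} = \frac{2 J 2 J}{3} = \frac{4 J^{2}}{3}$)
$R = 3465$ ($R = \left(-55 + 11 \left(-2\right)\right) \left(-94 + 49\right) = \left(-55 - 22\right) \left(-45\right) = \left(-77\right) \left(-45\right) = 3465$)
$x = 41601569625$ ($x = 3465^{3} = 41601569625$)
$\frac{1}{x + C{\left(-503 \right)}} = \frac{1}{41601569625 + \frac{4 \left(-503\right)^{2}}{3}} = \frac{1}{41601569625 + \frac{4}{3} \cdot 253009} = \frac{1}{41601569625 + \frac{1012036}{3}} = \frac{1}{\frac{124805720911}{3}} = \frac{3}{124805720911}$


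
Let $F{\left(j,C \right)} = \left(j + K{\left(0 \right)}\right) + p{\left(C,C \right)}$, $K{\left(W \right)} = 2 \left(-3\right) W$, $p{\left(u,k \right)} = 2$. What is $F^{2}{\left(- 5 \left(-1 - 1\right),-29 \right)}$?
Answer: $144$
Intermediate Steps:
$K{\left(W \right)} = - 6 W$
$F{\left(j,C \right)} = 2 + j$ ($F{\left(j,C \right)} = \left(j - 0\right) + 2 = \left(j + 0\right) + 2 = j + 2 = 2 + j$)
$F^{2}{\left(- 5 \left(-1 - 1\right),-29 \right)} = \left(2 - 5 \left(-1 - 1\right)\right)^{2} = \left(2 - -10\right)^{2} = \left(2 + 10\right)^{2} = 12^{2} = 144$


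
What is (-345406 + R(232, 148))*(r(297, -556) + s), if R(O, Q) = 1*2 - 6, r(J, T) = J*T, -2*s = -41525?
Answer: 49866668995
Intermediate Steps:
s = 41525/2 (s = -½*(-41525) = 41525/2 ≈ 20763.)
R(O, Q) = -4 (R(O, Q) = 2 - 6 = -4)
(-345406 + R(232, 148))*(r(297, -556) + s) = (-345406 - 4)*(297*(-556) + 41525/2) = -345410*(-165132 + 41525/2) = -345410*(-288739/2) = 49866668995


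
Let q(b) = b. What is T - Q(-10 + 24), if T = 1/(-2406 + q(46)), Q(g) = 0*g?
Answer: -1/2360 ≈ -0.00042373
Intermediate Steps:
Q(g) = 0
T = -1/2360 (T = 1/(-2406 + 46) = 1/(-2360) = -1/2360 ≈ -0.00042373)
T - Q(-10 + 24) = -1/2360 - 1*0 = -1/2360 + 0 = -1/2360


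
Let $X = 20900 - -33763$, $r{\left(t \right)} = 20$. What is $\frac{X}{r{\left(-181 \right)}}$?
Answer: $\frac{54663}{20} \approx 2733.1$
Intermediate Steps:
$X = 54663$ ($X = 20900 + 33763 = 54663$)
$\frac{X}{r{\left(-181 \right)}} = \frac{54663}{20}$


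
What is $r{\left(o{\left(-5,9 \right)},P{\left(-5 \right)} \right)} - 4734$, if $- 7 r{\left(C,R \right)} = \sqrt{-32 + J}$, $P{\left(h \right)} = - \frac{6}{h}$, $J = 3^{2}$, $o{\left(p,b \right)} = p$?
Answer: $-4734 - \frac{i \sqrt{23}}{7} \approx -4734.0 - 0.68512 i$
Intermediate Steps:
$J = 9$
$r{\left(C,R \right)} = - \frac{i \sqrt{23}}{7}$ ($r{\left(C,R \right)} = - \frac{\sqrt{-32 + 9}}{7} = - \frac{\sqrt{-23}}{7} = - \frac{i \sqrt{23}}{7}$)
$r{\left(o{\left(-5,9 \right)},P{\left(-5 \right)} \right)} - 4734 = - \frac{i \sqrt{23}}{7} - 4734 = -4734 - \frac{i \sqrt{23}}{7}$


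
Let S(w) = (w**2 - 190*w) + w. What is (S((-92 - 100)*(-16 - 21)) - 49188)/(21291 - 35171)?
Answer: -12268743/3470 ≈ -3535.7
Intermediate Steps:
S(w) = w**2 - 189*w
(S((-92 - 100)*(-16 - 21)) - 49188)/(21291 - 35171) = (((-92 - 100)*(-16 - 21))*(-189 + (-92 - 100)*(-16 - 21)) - 49188)/(21291 - 35171) = ((-192*(-37))*(-189 - 192*(-37)) - 49188)/(-13880) = (7104*(-189 + 7104) - 49188)*(-1/13880) = (7104*6915 - 49188)*(-1/13880) = (49124160 - 49188)*(-1/13880) = 49074972*(-1/13880) = -12268743/3470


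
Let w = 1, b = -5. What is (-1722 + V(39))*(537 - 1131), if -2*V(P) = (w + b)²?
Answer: 1027620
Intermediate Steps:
V(P) = -8 (V(P) = -(1 - 5)²/2 = -½*(-4)² = -½*16 = -8)
(-1722 + V(39))*(537 - 1131) = (-1722 - 8)*(537 - 1131) = -1730*(-594) = 1027620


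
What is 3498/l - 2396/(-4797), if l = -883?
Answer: -14664238/4235751 ≈ -3.4620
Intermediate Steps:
3498/l - 2396/(-4797) = 3498/(-883) - 2396/(-4797) = 3498*(-1/883) - 2396*(-1/4797) = -3498/883 + 2396/4797 = -14664238/4235751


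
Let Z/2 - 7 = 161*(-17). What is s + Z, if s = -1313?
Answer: -6773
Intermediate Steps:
Z = -5460 (Z = 14 + 2*(161*(-17)) = 14 + 2*(-2737) = 14 - 5474 = -5460)
s + Z = -1313 - 5460 = -6773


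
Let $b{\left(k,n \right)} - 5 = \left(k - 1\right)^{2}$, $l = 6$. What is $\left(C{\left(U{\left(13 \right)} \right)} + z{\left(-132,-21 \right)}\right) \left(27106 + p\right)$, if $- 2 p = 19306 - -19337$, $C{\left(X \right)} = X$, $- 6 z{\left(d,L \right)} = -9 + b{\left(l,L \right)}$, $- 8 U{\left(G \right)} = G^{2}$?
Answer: $- \frac{3067093}{16} \approx -1.9169 \cdot 10^{5}$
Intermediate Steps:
$b{\left(k,n \right)} = 5 + \left(-1 + k\right)^{2}$ ($b{\left(k,n \right)} = 5 + \left(k - 1\right)^{2} = 5 + \left(-1 + k\right)^{2}$)
$U{\left(G \right)} = - \frac{G^{2}}{8}$
$z{\left(d,L \right)} = - \frac{7}{2}$ ($z{\left(d,L \right)} = - \frac{-9 + \left(5 + \left(-1 + 6\right)^{2}\right)}{6} = - \frac{-9 + \left(5 + 5^{2}\right)}{6} = - \frac{-9 + \left(5 + 25\right)}{6} = - \frac{-9 + 30}{6} = \left(- \frac{1}{6}\right) 21 = - \frac{7}{2}$)
$p = - \frac{38643}{2}$ ($p = - \frac{19306 - -19337}{2} = - \frac{19306 + 19337}{2} = \left(- \frac{1}{2}\right) 38643 = - \frac{38643}{2} \approx -19322.0$)
$\left(C{\left(U{\left(13 \right)} \right)} + z{\left(-132,-21 \right)}\right) \left(27106 + p\right) = \left(- \frac{13^{2}}{8} - \frac{7}{2}\right) \left(27106 - \frac{38643}{2}\right) = \left(\left(- \frac{1}{8}\right) 169 - \frac{7}{2}\right) \frac{15569}{2} = \left(- \frac{169}{8} - \frac{7}{2}\right) \frac{15569}{2} = \left(- \frac{197}{8}\right) \frac{15569}{2} = - \frac{3067093}{16}$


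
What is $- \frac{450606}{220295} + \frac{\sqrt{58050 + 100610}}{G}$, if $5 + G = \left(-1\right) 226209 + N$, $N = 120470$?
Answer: $- \frac{450606}{220295} - \frac{\sqrt{39665}}{52872} \approx -2.0492$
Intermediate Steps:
$G = -105744$ ($G = -5 + \left(\left(-1\right) 226209 + 120470\right) = -5 + \left(-226209 + 120470\right) = -5 - 105739 = -105744$)
$- \frac{450606}{220295} + \frac{\sqrt{58050 + 100610}}{G} = - \frac{450606}{220295} + \frac{\sqrt{58050 + 100610}}{-105744} = \left(-450606\right) \frac{1}{220295} + \sqrt{158660} \left(- \frac{1}{105744}\right) = - \frac{450606}{220295} + 2 \sqrt{39665} \left(- \frac{1}{105744}\right) = - \frac{450606}{220295} - \frac{\sqrt{39665}}{52872}$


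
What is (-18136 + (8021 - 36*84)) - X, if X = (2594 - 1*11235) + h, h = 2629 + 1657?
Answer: -8784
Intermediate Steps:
h = 4286
X = -4355 (X = (2594 - 1*11235) + 4286 = (2594 - 11235) + 4286 = -8641 + 4286 = -4355)
(-18136 + (8021 - 36*84)) - X = (-18136 + (8021 - 36*84)) - 1*(-4355) = (-18136 + (8021 - 1*3024)) + 4355 = (-18136 + (8021 - 3024)) + 4355 = (-18136 + 4997) + 4355 = -13139 + 4355 = -8784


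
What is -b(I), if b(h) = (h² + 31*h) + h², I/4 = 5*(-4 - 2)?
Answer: -25080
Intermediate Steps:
I = -120 (I = 4*(5*(-4 - 2)) = 4*(5*(-6)) = 4*(-30) = -120)
b(h) = 2*h² + 31*h
-b(I) = -(-120)*(31 + 2*(-120)) = -(-120)*(31 - 240) = -(-120)*(-209) = -1*25080 = -25080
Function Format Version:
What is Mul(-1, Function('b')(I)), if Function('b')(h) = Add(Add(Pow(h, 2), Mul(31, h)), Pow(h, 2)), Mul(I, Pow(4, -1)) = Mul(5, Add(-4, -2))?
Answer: -25080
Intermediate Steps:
I = -120 (I = Mul(4, Mul(5, Add(-4, -2))) = Mul(4, Mul(5, -6)) = Mul(4, -30) = -120)
Function('b')(h) = Add(Mul(2, Pow(h, 2)), Mul(31, h))
Mul(-1, Function('b')(I)) = Mul(-1, Mul(-120, Add(31, Mul(2, -120)))) = Mul(-1, Mul(-120, Add(31, -240))) = Mul(-1, Mul(-120, -209)) = Mul(-1, 25080) = -25080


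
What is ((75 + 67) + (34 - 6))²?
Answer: 28900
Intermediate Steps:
((75 + 67) + (34 - 6))² = (142 + 28)² = 170² = 28900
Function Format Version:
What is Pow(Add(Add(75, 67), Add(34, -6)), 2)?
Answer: 28900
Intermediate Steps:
Pow(Add(Add(75, 67), Add(34, -6)), 2) = Pow(Add(142, 28), 2) = Pow(170, 2) = 28900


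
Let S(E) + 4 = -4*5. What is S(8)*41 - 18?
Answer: -1002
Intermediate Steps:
S(E) = -24 (S(E) = -4 - 4*5 = -4 - 20 = -24)
S(8)*41 - 18 = -24*41 - 18 = -984 - 18 = -1002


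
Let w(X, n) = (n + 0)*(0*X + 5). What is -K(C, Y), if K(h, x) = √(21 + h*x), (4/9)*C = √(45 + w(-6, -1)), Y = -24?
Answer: -√(21 - 108*√10) ≈ -17.903*I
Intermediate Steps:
w(X, n) = 5*n (w(X, n) = n*(0 + 5) = n*5 = 5*n)
C = 9*√10/2 (C = 9*√(45 + 5*(-1))/4 = 9*√(45 - 5)/4 = 9*√40/4 = 9*(2*√10)/4 = 9*√10/2 ≈ 14.230)
-K(C, Y) = -√(21 + (9*√10/2)*(-24)) = -√(21 - 108*√10)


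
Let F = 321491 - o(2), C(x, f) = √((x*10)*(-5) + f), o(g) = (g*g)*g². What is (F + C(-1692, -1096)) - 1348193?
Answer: -1026718 + 4*√5219 ≈ -1.0264e+6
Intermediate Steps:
o(g) = g⁴ (o(g) = g²*g² = g⁴)
C(x, f) = √(f - 50*x) (C(x, f) = √((10*x)*(-5) + f) = √(-50*x + f) = √(f - 50*x))
F = 321475 (F = 321491 - 1*2⁴ = 321491 - 1*16 = 321491 - 16 = 321475)
(F + C(-1692, -1096)) - 1348193 = (321475 + √(-1096 - 50*(-1692))) - 1348193 = (321475 + √(-1096 + 84600)) - 1348193 = (321475 + √83504) - 1348193 = (321475 + 4*√5219) - 1348193 = -1026718 + 4*√5219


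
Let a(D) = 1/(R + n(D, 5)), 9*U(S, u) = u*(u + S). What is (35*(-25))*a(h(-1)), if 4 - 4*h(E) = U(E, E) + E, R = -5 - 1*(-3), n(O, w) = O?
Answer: 31500/29 ≈ 1086.2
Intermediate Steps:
R = -2 (R = -5 + 3 = -2)
U(S, u) = u*(S + u)/9 (U(S, u) = (u*(u + S))/9 = (u*(S + u))/9 = u*(S + u)/9)
h(E) = 1 - E/4 - E²/18 (h(E) = 1 - (E*(E + E)/9 + E)/4 = 1 - (E*(2*E)/9 + E)/4 = 1 - (2*E²/9 + E)/4 = 1 - (E + 2*E²/9)/4 = 1 + (-E/4 - E²/18) = 1 - E/4 - E²/18)
a(D) = 1/(-2 + D)
(35*(-25))*a(h(-1)) = (35*(-25))/(-2 + (1 - ¼*(-1) - 1/18*(-1)²)) = -875/(-2 + (1 + ¼ - 1/18*1)) = -875/(-2 + (1 + ¼ - 1/18)) = -875/(-2 + 43/36) = -875/(-29/36) = -875*(-36/29) = 31500/29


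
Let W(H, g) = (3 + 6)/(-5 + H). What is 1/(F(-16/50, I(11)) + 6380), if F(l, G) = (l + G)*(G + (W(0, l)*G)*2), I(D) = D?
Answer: 125/759319 ≈ 0.00016462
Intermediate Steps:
W(H, g) = 9/(-5 + H)
F(l, G) = -13*G*(G + l)/5 (F(l, G) = (l + G)*(G + ((9/(-5 + 0))*G)*2) = (G + l)*(G + ((9/(-5))*G)*2) = (G + l)*(G + ((9*(-⅕))*G)*2) = (G + l)*(G - 9*G/5*2) = (G + l)*(G - 18*G/5) = (G + l)*(-13*G/5) = -13*G*(G + l)/5)
1/(F(-16/50, I(11)) + 6380) = 1/((13/5)*11*(-1*11 - (-16)/50) + 6380) = 1/((13/5)*11*(-11 - (-16)/50) + 6380) = 1/((13/5)*11*(-11 - 1*(-8/25)) + 6380) = 1/((13/5)*11*(-11 + 8/25) + 6380) = 1/((13/5)*11*(-267/25) + 6380) = 1/(-38181/125 + 6380) = 1/(759319/125) = 125/759319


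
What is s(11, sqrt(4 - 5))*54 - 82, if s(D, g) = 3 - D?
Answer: -514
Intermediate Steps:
s(11, sqrt(4 - 5))*54 - 82 = (3 - 1*11)*54 - 82 = (3 - 11)*54 - 82 = -8*54 - 82 = -432 - 82 = -514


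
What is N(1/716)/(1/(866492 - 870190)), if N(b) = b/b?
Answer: -3698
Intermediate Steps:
N(b) = 1
N(1/716)/(1/(866492 - 870190)) = 1/1/(866492 - 870190) = 1/1/(-3698) = 1/(-1/3698) = 1*(-3698) = -3698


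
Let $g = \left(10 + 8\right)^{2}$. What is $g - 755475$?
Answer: $-755151$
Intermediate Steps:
$g = 324$ ($g = 18^{2} = 324$)
$g - 755475 = 324 - 755475 = -755151$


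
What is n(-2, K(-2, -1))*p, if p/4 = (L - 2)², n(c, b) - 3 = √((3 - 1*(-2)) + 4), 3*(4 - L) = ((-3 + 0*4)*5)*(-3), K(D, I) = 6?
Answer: 4056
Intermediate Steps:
L = -11 (L = 4 - (-3 + 0*4)*5*(-3)/3 = 4 - (-3 + 0)*5*(-3)/3 = 4 - (-3*5)*(-3)/3 = 4 - (-5)*(-3) = 4 - ⅓*45 = 4 - 15 = -11)
n(c, b) = 6 (n(c, b) = 3 + √((3 - 1*(-2)) + 4) = 3 + √((3 + 2) + 4) = 3 + √(5 + 4) = 3 + √9 = 3 + 3 = 6)
p = 676 (p = 4*(-11 - 2)² = 4*(-13)² = 4*169 = 676)
n(-2, K(-2, -1))*p = 6*676 = 4056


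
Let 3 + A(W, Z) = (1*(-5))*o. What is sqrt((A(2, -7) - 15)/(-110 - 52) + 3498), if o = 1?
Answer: sqrt(1133398)/18 ≈ 59.145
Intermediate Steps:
A(W, Z) = -8 (A(W, Z) = -3 + (1*(-5))*1 = -3 - 5*1 = -3 - 5 = -8)
sqrt((A(2, -7) - 15)/(-110 - 52) + 3498) = sqrt((-8 - 15)/(-110 - 52) + 3498) = sqrt(-23/(-162) + 3498) = sqrt(-23*(-1/162) + 3498) = sqrt(23/162 + 3498) = sqrt(566699/162) = sqrt(1133398)/18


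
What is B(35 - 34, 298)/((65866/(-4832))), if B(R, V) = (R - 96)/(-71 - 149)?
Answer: -11476/362263 ≈ -0.031679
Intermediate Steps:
B(R, V) = 24/55 - R/220 (B(R, V) = (-96 + R)/(-220) = (-96 + R)*(-1/220) = 24/55 - R/220)
B(35 - 34, 298)/((65866/(-4832))) = (24/55 - (35 - 34)/220)/((65866/(-4832))) = (24/55 - 1/220*1)/((65866*(-1/4832))) = (24/55 - 1/220)/(-32933/2416) = (19/44)*(-2416/32933) = -11476/362263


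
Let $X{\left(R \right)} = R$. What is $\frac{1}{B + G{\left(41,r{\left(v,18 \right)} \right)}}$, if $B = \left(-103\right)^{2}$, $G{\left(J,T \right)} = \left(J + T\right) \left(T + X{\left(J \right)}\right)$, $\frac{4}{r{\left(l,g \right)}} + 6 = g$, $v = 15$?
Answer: $\frac{9}{110857} \approx 8.1186 \cdot 10^{-5}$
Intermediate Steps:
$r{\left(l,g \right)} = \frac{4}{-6 + g}$
$G{\left(J,T \right)} = \left(J + T\right)^{2}$ ($G{\left(J,T \right)} = \left(J + T\right) \left(T + J\right) = \left(J + T\right) \left(J + T\right) = \left(J + T\right)^{2}$)
$B = 10609$
$\frac{1}{B + G{\left(41,r{\left(v,18 \right)} \right)}} = \frac{1}{10609 + \left(41^{2} + \left(\frac{4}{-6 + 18}\right)^{2} + 2 \cdot 41 \frac{4}{-6 + 18}\right)} = \frac{1}{10609 + \left(1681 + \left(\frac{4}{12}\right)^{2} + 2 \cdot 41 \cdot \frac{4}{12}\right)} = \frac{1}{10609 + \left(1681 + \left(4 \cdot \frac{1}{12}\right)^{2} + 2 \cdot 41 \cdot 4 \cdot \frac{1}{12}\right)} = \frac{1}{10609 + \left(1681 + \left(\frac{1}{3}\right)^{2} + 2 \cdot 41 \cdot \frac{1}{3}\right)} = \frac{1}{10609 + \left(1681 + \frac{1}{9} + \frac{82}{3}\right)} = \frac{1}{10609 + \frac{15376}{9}} = \frac{1}{\frac{110857}{9}} = \frac{9}{110857}$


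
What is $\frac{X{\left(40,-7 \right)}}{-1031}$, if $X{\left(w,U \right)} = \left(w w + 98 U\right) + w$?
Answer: $- \frac{954}{1031} \approx -0.92531$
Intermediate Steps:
$X{\left(w,U \right)} = w + w^{2} + 98 U$ ($X{\left(w,U \right)} = \left(w^{2} + 98 U\right) + w = w + w^{2} + 98 U$)
$\frac{X{\left(40,-7 \right)}}{-1031} = \frac{40 + 40^{2} + 98 \left(-7\right)}{-1031} = \left(40 + 1600 - 686\right) \left(- \frac{1}{1031}\right) = 954 \left(- \frac{1}{1031}\right) = - \frac{954}{1031}$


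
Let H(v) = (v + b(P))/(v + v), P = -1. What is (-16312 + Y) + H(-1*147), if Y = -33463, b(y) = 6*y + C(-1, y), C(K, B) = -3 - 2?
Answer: -7316846/147 ≈ -49774.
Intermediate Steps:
C(K, B) = -5
b(y) = -5 + 6*y (b(y) = 6*y - 5 = -5 + 6*y)
H(v) = (-11 + v)/(2*v) (H(v) = (v + (-5 + 6*(-1)))/(v + v) = (v + (-5 - 6))/((2*v)) = (v - 11)*(1/(2*v)) = (-11 + v)*(1/(2*v)) = (-11 + v)/(2*v))
(-16312 + Y) + H(-1*147) = (-16312 - 33463) + (-11 - 1*147)/(2*((-1*147))) = -49775 + (1/2)*(-11 - 147)/(-147) = -49775 + (1/2)*(-1/147)*(-158) = -49775 + 79/147 = -7316846/147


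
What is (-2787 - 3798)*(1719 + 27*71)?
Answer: -23943060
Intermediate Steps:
(-2787 - 3798)*(1719 + 27*71) = -6585*(1719 + 1917) = -6585*3636 = -23943060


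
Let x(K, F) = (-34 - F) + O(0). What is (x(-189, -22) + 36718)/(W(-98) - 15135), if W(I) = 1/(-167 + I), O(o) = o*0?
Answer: -4863545/2005388 ≈ -2.4252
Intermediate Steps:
O(o) = 0
x(K, F) = -34 - F (x(K, F) = (-34 - F) + 0 = -34 - F)
(x(-189, -22) + 36718)/(W(-98) - 15135) = ((-34 - 1*(-22)) + 36718)/(1/(-167 - 98) - 15135) = ((-34 + 22) + 36718)/(1/(-265) - 15135) = (-12 + 36718)/(-1/265 - 15135) = 36706/(-4010776/265) = 36706*(-265/4010776) = -4863545/2005388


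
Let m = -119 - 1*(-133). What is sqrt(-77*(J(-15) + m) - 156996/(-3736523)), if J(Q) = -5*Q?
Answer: I*sqrt(1952618091438721)/533789 ≈ 82.783*I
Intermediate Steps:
m = 14 (m = -119 + 133 = 14)
sqrt(-77*(J(-15) + m) - 156996/(-3736523)) = sqrt(-77*(-5*(-15) + 14) - 156996/(-3736523)) = sqrt(-77*(75 + 14) - 156996*(-1)/3736523) = sqrt(-77*89 - 1*(-22428/533789)) = sqrt(-6853 + 22428/533789) = sqrt(-3658033589/533789) = I*sqrt(1952618091438721)/533789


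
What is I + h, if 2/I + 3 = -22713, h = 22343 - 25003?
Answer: -30212281/11358 ≈ -2660.0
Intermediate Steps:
h = -2660
I = -1/11358 (I = 2/(-3 - 22713) = 2/(-22716) = 2*(-1/22716) = -1/11358 ≈ -8.8044e-5)
I + h = -1/11358 - 2660 = -30212281/11358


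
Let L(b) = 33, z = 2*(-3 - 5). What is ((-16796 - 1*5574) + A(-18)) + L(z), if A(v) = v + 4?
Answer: -22351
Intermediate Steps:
A(v) = 4 + v
z = -16 (z = 2*(-8) = -16)
((-16796 - 1*5574) + A(-18)) + L(z) = ((-16796 - 1*5574) + (4 - 18)) + 33 = ((-16796 - 5574) - 14) + 33 = (-22370 - 14) + 33 = -22384 + 33 = -22351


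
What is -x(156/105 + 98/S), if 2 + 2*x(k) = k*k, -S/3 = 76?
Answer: 14090831/31840200 ≈ 0.44255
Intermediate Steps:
S = -228 (S = -3*76 = -228)
x(k) = -1 + k**2/2 (x(k) = -1 + (k*k)/2 = -1 + k**2/2)
-x(156/105 + 98/S) = -(-1 + (156/105 + 98/(-228))**2/2) = -(-1 + (156*(1/105) + 98*(-1/228))**2/2) = -(-1 + (52/35 - 49/114)**2/2) = -(-1 + (4213/3990)**2/2) = -(-1 + (1/2)*(17749369/15920100)) = -(-1 + 17749369/31840200) = -1*(-14090831/31840200) = 14090831/31840200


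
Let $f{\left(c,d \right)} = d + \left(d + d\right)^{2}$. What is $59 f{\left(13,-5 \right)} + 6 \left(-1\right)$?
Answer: $5599$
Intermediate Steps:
$f{\left(c,d \right)} = d + 4 d^{2}$ ($f{\left(c,d \right)} = d + \left(2 d\right)^{2} = d + 4 d^{2}$)
$59 f{\left(13,-5 \right)} + 6 \left(-1\right) = 59 \left(- 5 \left(1 + 4 \left(-5\right)\right)\right) + 6 \left(-1\right) = 59 \left(- 5 \left(1 - 20\right)\right) - 6 = 59 \left(\left(-5\right) \left(-19\right)\right) - 6 = 59 \cdot 95 - 6 = 5605 - 6 = 5599$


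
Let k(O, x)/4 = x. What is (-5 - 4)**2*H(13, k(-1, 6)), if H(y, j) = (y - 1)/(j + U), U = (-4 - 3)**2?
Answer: 972/73 ≈ 13.315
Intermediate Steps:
U = 49 (U = (-7)**2 = 49)
k(O, x) = 4*x
H(y, j) = (-1 + y)/(49 + j) (H(y, j) = (y - 1)/(j + 49) = (-1 + y)/(49 + j))
(-5 - 4)**2*H(13, k(-1, 6)) = (-5 - 4)**2*((-1 + 13)/(49 + 4*6)) = (-9)**2*(12/(49 + 24)) = 81*(12/73) = 972/73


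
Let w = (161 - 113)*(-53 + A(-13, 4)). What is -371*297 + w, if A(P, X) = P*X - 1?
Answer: -115275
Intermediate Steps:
A(P, X) = -1 + P*X
w = -5088 (w = (161 - 113)*(-53 + (-1 - 13*4)) = 48*(-53 + (-1 - 52)) = 48*(-53 - 53) = 48*(-106) = -5088)
-371*297 + w = -371*297 - 5088 = -110187 - 5088 = -115275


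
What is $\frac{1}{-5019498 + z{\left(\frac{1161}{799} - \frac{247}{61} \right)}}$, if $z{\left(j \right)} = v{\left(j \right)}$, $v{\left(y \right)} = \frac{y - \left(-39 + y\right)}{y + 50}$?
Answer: $- \frac{2310418}{11597136629343} \approx -1.9922 \cdot 10^{-7}$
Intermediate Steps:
$v{\left(y \right)} = \frac{39}{50 + y}$
$z{\left(j \right)} = \frac{39}{50 + j}$
$\frac{1}{-5019498 + z{\left(\frac{1161}{799} - \frac{247}{61} \right)}} = \frac{1}{-5019498 + \frac{39}{50 + \left(\frac{1161}{799} - \frac{247}{61}\right)}} = \frac{1}{-5019498 + \frac{39}{50 - \frac{126532}{48739}}} = \frac{1}{-5019498 + \frac{39}{\frac{2310418}{48739}}} = \frac{1}{-5019498 + 39 \cdot \frac{48739}{2310418}} = \frac{1}{-5019498 + \frac{1900821}{2310418}} = \frac{1}{- \frac{11597136629343}{2310418}} = - \frac{2310418}{11597136629343}$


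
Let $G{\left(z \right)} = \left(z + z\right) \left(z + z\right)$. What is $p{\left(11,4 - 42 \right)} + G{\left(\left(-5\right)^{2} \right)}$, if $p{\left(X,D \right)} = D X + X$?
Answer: $2093$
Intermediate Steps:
$p{\left(X,D \right)} = X + D X$
$G{\left(z \right)} = 4 z^{2}$ ($G{\left(z \right)} = 2 z 2 z = 4 z^{2}$)
$p{\left(11,4 - 42 \right)} + G{\left(\left(-5\right)^{2} \right)} = 11 \left(1 + \left(4 - 42\right)\right) + 4 \left(\left(-5\right)^{2}\right)^{2} = 11 \left(1 + \left(4 - 42\right)\right) + 4 \cdot 25^{2} = 11 \left(1 - 38\right) + 4 \cdot 625 = 11 \left(-37\right) + 2500 = -407 + 2500 = 2093$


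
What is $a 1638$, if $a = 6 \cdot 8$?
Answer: $78624$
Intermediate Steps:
$a = 48$
$a 1638 = 48 \cdot 1638 = 78624$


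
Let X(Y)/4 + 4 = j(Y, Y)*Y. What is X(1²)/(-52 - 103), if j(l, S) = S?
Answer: 12/155 ≈ 0.077419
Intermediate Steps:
X(Y) = -16 + 4*Y² (X(Y) = -16 + 4*(Y*Y) = -16 + 4*Y²)
X(1²)/(-52 - 103) = (-16 + 4*(1²)²)/(-52 - 103) = (-16 + 4*1²)/(-155) = -(-16 + 4*1)/155 = -(-16 + 4)/155 = -1/155*(-12) = 12/155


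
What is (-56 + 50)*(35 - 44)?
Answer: 54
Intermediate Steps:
(-56 + 50)*(35 - 44) = -6*(-9) = 54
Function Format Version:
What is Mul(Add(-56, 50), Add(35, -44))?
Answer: 54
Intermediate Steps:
Mul(Add(-56, 50), Add(35, -44)) = Mul(-6, -9) = 54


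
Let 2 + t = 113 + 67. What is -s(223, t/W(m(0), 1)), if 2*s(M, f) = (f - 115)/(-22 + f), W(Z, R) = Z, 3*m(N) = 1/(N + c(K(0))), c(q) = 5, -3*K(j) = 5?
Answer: -2555/5296 ≈ -0.48244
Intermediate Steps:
t = 178 (t = -2 + (113 + 67) = -2 + 180 = 178)
K(j) = -5/3 (K(j) = -⅓*5 = -5/3)
m(N) = 1/(3*(5 + N)) (m(N) = 1/(3*(N + 5)) = 1/(3*(5 + N)))
s(M, f) = (-115 + f)/(2*(-22 + f)) (s(M, f) = ((f - 115)/(-22 + f))/2 = ((-115 + f)/(-22 + f))/2 = (-115 + f)/(2*(-22 + f)))
-s(223, t/W(m(0), 1)) = -(-115 + 178/((1/(3*(5 + 0)))))/(2*(-22 + 178/((1/(3*(5 + 0)))))) = -(-115 + 178/(((⅓)/5)))/(2*(-22 + 178/(((⅓)/5)))) = -(-115 + 178/(((⅓)*(⅕))))/(2*(-22 + 178/(((⅓)*(⅕))))) = -(-115 + 178/(1/15))/(2*(-22 + 178/(1/15))) = -(-115 + 178*15)/(2*(-22 + 178*15)) = -(-115 + 2670)/(2*(-22 + 2670)) = -2555/(2*2648) = -1*2555/5296 = -2555/5296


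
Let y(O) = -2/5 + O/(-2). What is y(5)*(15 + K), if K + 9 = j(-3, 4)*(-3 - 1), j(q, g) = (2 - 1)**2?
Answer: -29/5 ≈ -5.8000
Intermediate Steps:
y(O) = -2/5 - O/2 (y(O) = -2*1/5 + O*(-1/2) = -2/5 - O/2)
j(q, g) = 1 (j(q, g) = 1**2 = 1)
K = -13 (K = -9 + 1*(-3 - 1) = -9 + 1*(-4) = -9 - 4 = -13)
y(5)*(15 + K) = (-2/5 - 1/2*5)*(15 - 13) = (-2/5 - 5/2)*2 = -29/10*2 = -29/5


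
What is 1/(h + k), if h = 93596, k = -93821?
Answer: -1/225 ≈ -0.0044444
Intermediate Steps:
1/(h + k) = 1/(93596 - 93821) = 1/(-225) = -1/225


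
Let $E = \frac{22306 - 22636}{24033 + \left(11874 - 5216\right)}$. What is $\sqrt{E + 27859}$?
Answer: $\frac{\sqrt{26241426155149}}{30691} \approx 166.91$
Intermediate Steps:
$E = - \frac{330}{30691}$ ($E = - \frac{330}{24033 + \left(11874 - 5216\right)} = - \frac{330}{24033 + 6658} = - \frac{330}{30691} \approx -0.010752$)
$\sqrt{E + 27859} = \sqrt{- \frac{330}{30691} + 27859} = \sqrt{\frac{855020239}{30691}} = \frac{\sqrt{26241426155149}}{30691}$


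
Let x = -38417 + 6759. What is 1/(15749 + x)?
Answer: -1/15909 ≈ -6.2858e-5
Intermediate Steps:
x = -31658
1/(15749 + x) = 1/(15749 - 31658) = 1/(-15909) = -1/15909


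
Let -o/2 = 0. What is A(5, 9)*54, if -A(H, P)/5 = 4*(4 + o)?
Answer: -4320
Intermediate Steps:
o = 0 (o = -2*0 = 0)
A(H, P) = -80 (A(H, P) = -20*(4 + 0) = -20*4 = -5*16 = -80)
A(5, 9)*54 = -80*54 = -4320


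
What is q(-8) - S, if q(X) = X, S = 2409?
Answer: -2417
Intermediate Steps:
q(-8) - S = -8 - 1*2409 = -8 - 2409 = -2417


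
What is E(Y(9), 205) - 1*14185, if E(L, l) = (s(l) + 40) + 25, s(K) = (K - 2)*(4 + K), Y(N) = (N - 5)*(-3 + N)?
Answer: 28307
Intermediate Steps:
Y(N) = (-5 + N)*(-3 + N)
s(K) = (-2 + K)*(4 + K)
E(L, l) = 57 + l² + 2*l (E(L, l) = ((-8 + l² + 2*l) + 40) + 25 = (32 + l² + 2*l) + 25 = 57 + l² + 2*l)
E(Y(9), 205) - 1*14185 = (57 + 205² + 2*205) - 1*14185 = (57 + 42025 + 410) - 14185 = 42492 - 14185 = 28307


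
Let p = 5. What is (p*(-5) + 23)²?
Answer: 4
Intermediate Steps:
(p*(-5) + 23)² = (5*(-5) + 23)² = (-25 + 23)² = (-2)² = 4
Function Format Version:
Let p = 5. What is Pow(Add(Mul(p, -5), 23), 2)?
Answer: 4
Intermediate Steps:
Pow(Add(Mul(p, -5), 23), 2) = Pow(Add(Mul(5, -5), 23), 2) = Pow(Add(-25, 23), 2) = Pow(-2, 2) = 4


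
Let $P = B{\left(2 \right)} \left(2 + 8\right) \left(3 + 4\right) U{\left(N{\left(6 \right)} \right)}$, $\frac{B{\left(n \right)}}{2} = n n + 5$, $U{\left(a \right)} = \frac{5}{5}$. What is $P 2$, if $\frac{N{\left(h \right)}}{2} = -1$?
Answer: $2520$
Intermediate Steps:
$N{\left(h \right)} = -2$ ($N{\left(h \right)} = 2 \left(-1\right) = -2$)
$U{\left(a \right)} = 1$ ($U{\left(a \right)} = 5 \cdot \frac{1}{5} = 1$)
$B{\left(n \right)} = 10 + 2 n^{2}$ ($B{\left(n \right)} = 2 \left(n n + 5\right) = 2 \left(n^{2} + 5\right) = 2 \left(5 + n^{2}\right) = 10 + 2 n^{2}$)
$P = 1260$ ($P = \left(10 + 2 \cdot 2^{2}\right) \left(2 + 8\right) \left(3 + 4\right) 1 = \left(10 + 2 \cdot 4\right) 10 \cdot 7 \cdot 1 = \left(10 + 8\right) 70 \cdot 1 = 18 \cdot 70 \cdot 1 = 1260 \cdot 1 = 1260$)
$P 2 = 1260 \cdot 2 = 2520$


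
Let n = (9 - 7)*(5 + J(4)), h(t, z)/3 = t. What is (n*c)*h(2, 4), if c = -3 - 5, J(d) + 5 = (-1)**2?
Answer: -96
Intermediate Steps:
h(t, z) = 3*t
J(d) = -4 (J(d) = -5 + (-1)**2 = -5 + 1 = -4)
c = -8
n = 2 (n = (9 - 7)*(5 - 4) = 2*1 = 2)
(n*c)*h(2, 4) = (2*(-8))*(3*2) = -16*6 = -96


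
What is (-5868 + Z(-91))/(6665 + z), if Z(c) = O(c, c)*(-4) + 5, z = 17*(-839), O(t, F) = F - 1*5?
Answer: 5479/7598 ≈ 0.72111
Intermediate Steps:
O(t, F) = -5 + F (O(t, F) = F - 5 = -5 + F)
z = -14263
Z(c) = 25 - 4*c (Z(c) = (-5 + c)*(-4) + 5 = (20 - 4*c) + 5 = 25 - 4*c)
(-5868 + Z(-91))/(6665 + z) = (-5868 + (25 - 4*(-91)))/(6665 - 14263) = (-5868 + (25 + 364))/(-7598) = (-5868 + 389)*(-1/7598) = -5479*(-1/7598) = 5479/7598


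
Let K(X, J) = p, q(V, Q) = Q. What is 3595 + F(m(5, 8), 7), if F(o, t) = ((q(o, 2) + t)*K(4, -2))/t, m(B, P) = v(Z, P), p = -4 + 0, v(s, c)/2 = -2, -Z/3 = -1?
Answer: 25129/7 ≈ 3589.9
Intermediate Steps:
Z = 3 (Z = -3*(-1) = 3)
v(s, c) = -4 (v(s, c) = 2*(-2) = -4)
p = -4
K(X, J) = -4
m(B, P) = -4
F(o, t) = (-8 - 4*t)/t (F(o, t) = ((2 + t)*(-4))/t = (-8 - 4*t)/t)
3595 + F(m(5, 8), 7) = 3595 + (-4 - 8/7) = 3595 - 36/7 = 25129/7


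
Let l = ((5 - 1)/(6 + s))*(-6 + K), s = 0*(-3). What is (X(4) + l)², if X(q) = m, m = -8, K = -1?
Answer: 1444/9 ≈ 160.44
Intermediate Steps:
s = 0
X(q) = -8
l = -14/3 (l = ((5 - 1)/(6 + 0))*(-6 - 1) = (4/6)*(-7) = (4*(⅙))*(-7) = (⅔)*(-7) = -14/3 ≈ -4.6667)
(X(4) + l)² = (-8 - 14/3)² = (-38/3)² = 1444/9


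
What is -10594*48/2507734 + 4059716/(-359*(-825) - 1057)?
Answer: 2507654199782/185019360653 ≈ 13.553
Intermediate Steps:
-10594*48/2507734 + 4059716/(-359*(-825) - 1057) = -508512*1/2507734 + 4059716/(296175 - 1057) = -254256/1253867 + 4059716/295118 = -254256/1253867 + 4059716*(1/295118) = -254256/1253867 + 2029858/147559 = 2507654199782/185019360653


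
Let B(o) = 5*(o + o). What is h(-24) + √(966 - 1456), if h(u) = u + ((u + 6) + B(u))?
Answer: -282 + 7*I*√10 ≈ -282.0 + 22.136*I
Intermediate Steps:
B(o) = 10*o (B(o) = 5*(2*o) = 10*o)
h(u) = 6 + 12*u (h(u) = u + ((u + 6) + 10*u) = u + ((6 + u) + 10*u) = u + (6 + 11*u) = 6 + 12*u)
h(-24) + √(966 - 1456) = (6 + 12*(-24)) + √(966 - 1456) = (6 - 288) + √(-490) = -282 + 7*I*√10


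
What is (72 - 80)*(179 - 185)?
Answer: 48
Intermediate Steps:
(72 - 80)*(179 - 185) = -8*(-6) = 48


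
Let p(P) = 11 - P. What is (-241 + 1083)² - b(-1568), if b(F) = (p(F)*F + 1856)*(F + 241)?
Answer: -3282310268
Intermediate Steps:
b(F) = (241 + F)*(1856 + F*(11 - F)) (b(F) = ((11 - F)*F + 1856)*(F + 241) = (F*(11 - F) + 1856)*(241 + F) = (1856 + F*(11 - F))*(241 + F) = (241 + F)*(1856 + F*(11 - F)))
(-241 + 1083)² - b(-1568) = (-241 + 1083)² - (447296 - 1*(-1568)³ - 230*(-1568)² + 4507*(-1568)) = 842² - (447296 - 1*(-3855122432) - 230*2458624 - 7066976) = 708964 - (447296 + 3855122432 - 565483520 - 7066976) = 708964 - 1*3283019232 = 708964 - 3283019232 = -3282310268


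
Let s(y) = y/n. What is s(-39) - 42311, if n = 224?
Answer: -9477703/224 ≈ -42311.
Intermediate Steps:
s(y) = y/224
s(-39) - 42311 = (1/224)*(-39) - 42311 = -39/224 - 42311 = -9477703/224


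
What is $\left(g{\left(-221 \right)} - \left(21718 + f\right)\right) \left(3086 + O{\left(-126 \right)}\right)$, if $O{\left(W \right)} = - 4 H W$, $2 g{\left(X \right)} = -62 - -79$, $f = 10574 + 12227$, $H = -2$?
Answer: $-92492819$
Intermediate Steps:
$f = 22801$
$g{\left(X \right)} = \frac{17}{2}$ ($g{\left(X \right)} = \frac{-62 - -79}{2} = \frac{-62 + 79}{2} = \frac{1}{2} \cdot 17 = \frac{17}{2}$)
$O{\left(W \right)} = 8 W$ ($O{\left(W \right)} = \left(-4\right) \left(-2\right) W = 8 W$)
$\left(g{\left(-221 \right)} - \left(21718 + f\right)\right) \left(3086 + O{\left(-126 \right)}\right) = \left(\frac{17}{2} - 44519\right) \left(3086 + 8 \left(-126\right)\right) = \left(\frac{17}{2} - 44519\right) \left(3086 - 1008\right) = \left(\frac{17}{2} - 44519\right) 2078 = \left(- \frac{89021}{2}\right) 2078 = -92492819$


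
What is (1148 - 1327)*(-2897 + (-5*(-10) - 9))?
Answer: 511224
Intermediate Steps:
(1148 - 1327)*(-2897 + (-5*(-10) - 9)) = -179*(-2897 + (50 - 9)) = -179*(-2897 + 41) = -179*(-2856) = 511224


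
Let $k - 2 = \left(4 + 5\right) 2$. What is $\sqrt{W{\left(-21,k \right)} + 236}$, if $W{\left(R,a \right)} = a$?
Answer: $16$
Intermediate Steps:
$k = 20$ ($k = 2 + \left(4 + 5\right) 2 = 2 + 9 \cdot 2 = 2 + 18 = 20$)
$\sqrt{W{\left(-21,k \right)} + 236} = \sqrt{20 + 236} = \sqrt{256} = 16$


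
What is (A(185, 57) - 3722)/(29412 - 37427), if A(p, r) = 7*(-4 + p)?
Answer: 491/1603 ≈ 0.30630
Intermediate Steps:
A(p, r) = -28 + 7*p
(A(185, 57) - 3722)/(29412 - 37427) = ((-28 + 7*185) - 3722)/(29412 - 37427) = ((-28 + 1295) - 3722)/(-8015) = (1267 - 3722)*(-1/8015) = -2455*(-1/8015) = 491/1603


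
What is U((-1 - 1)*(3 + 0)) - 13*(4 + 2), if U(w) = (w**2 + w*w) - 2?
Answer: -8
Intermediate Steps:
U(w) = -2 + 2*w**2 (U(w) = (w**2 + w**2) - 2 = 2*w**2 - 2 = -2 + 2*w**2)
U((-1 - 1)*(3 + 0)) - 13*(4 + 2) = (-2 + 2*((-1 - 1)*(3 + 0))**2) - 13*(4 + 2) = (-2 + 2*(-2*3)**2) - 78 = (-2 + 2*(-6)**2) - 13*6 = (-2 + 2*36) - 78 = (-2 + 72) - 78 = 70 - 78 = -8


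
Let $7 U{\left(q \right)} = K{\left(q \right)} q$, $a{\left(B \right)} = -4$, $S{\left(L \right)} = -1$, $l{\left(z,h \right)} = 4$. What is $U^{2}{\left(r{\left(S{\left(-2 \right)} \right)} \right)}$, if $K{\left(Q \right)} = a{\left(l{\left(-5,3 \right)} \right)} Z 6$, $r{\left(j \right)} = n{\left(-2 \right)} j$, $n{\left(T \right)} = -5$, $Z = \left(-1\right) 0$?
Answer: $0$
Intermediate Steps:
$Z = 0$
$r{\left(j \right)} = - 5 j$
$K{\left(Q \right)} = 0$ ($K{\left(Q \right)} = \left(-4\right) 0 \cdot 6 = 0 \cdot 6 = 0$)
$U{\left(q \right)} = 0$ ($U{\left(q \right)} = \frac{0 q}{7} = \frac{1}{7} \cdot 0 = 0$)
$U^{2}{\left(r{\left(S{\left(-2 \right)} \right)} \right)} = 0^{2} = 0$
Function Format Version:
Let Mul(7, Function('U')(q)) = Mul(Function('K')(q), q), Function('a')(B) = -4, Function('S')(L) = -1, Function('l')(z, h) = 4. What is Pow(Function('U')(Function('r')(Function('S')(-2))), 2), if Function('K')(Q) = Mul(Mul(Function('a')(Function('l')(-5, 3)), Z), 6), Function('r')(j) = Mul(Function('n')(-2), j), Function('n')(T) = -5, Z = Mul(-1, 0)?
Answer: 0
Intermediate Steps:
Z = 0
Function('r')(j) = Mul(-5, j)
Function('K')(Q) = 0 (Function('K')(Q) = Mul(Mul(-4, 0), 6) = Mul(0, 6) = 0)
Function('U')(q) = 0 (Function('U')(q) = Mul(Rational(1, 7), Mul(0, q)) = Mul(Rational(1, 7), 0) = 0)
Pow(Function('U')(Function('r')(Function('S')(-2))), 2) = Pow(0, 2) = 0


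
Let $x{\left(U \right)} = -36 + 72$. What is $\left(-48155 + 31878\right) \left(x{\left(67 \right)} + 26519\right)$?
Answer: $-432235735$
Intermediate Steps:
$x{\left(U \right)} = 36$
$\left(-48155 + 31878\right) \left(x{\left(67 \right)} + 26519\right) = \left(-48155 + 31878\right) \left(36 + 26519\right) = \left(-16277\right) 26555 = -432235735$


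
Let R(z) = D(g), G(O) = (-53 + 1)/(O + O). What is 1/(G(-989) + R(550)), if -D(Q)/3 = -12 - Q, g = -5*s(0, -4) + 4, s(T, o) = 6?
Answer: -989/41512 ≈ -0.023824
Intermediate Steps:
G(O) = -26/O (G(O) = -52*1/(2*O) = -26/O)
g = -26 (g = -5*6 + 4 = -30 + 4 = -26)
D(Q) = 36 + 3*Q (D(Q) = -3*(-12 - Q) = 36 + 3*Q)
R(z) = -42 (R(z) = 36 + 3*(-26) = 36 - 78 = -42)
1/(G(-989) + R(550)) = 1/(-26/(-989) - 42) = 1/(-26*(-1/989) - 42) = 1/(26/989 - 42) = 1/(-41512/989) = -989/41512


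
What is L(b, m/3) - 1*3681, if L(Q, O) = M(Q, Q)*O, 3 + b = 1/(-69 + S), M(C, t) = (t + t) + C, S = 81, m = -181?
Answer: -37837/12 ≈ -3153.1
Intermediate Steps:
M(C, t) = C + 2*t (M(C, t) = 2*t + C = C + 2*t)
b = -35/12 (b = -3 + 1/(-69 + 81) = -3 + 1/12 = -35/12 ≈ -2.9167)
L(Q, O) = 3*O*Q (L(Q, O) = (Q + 2*Q)*O = (3*Q)*O = 3*O*Q)
L(b, m/3) - 1*3681 = 3*(-181/3)*(-35/12) - 1*3681 = 3*(-181*⅓)*(-35/12) - 3681 = 3*(-181/3)*(-35/12) - 3681 = 6335/12 - 3681 = -37837/12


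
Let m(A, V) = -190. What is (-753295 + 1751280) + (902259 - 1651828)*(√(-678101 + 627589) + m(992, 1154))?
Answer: 143416095 - 2998276*I*√3157 ≈ 1.4342e+8 - 1.6846e+8*I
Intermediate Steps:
(-753295 + 1751280) + (902259 - 1651828)*(√(-678101 + 627589) + m(992, 1154)) = (-753295 + 1751280) + (902259 - 1651828)*(√(-678101 + 627589) - 190) = 997985 - 749569*(√(-50512) - 190) = 997985 - 749569*(4*I*√3157 - 190) = 997985 - 749569*(-190 + 4*I*√3157) = 997985 + (142418110 - 2998276*I*√3157) = 143416095 - 2998276*I*√3157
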